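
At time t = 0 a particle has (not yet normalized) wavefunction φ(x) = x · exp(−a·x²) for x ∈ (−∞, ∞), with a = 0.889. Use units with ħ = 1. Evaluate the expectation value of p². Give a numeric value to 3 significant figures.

2.67

p² φ = −ħ² d²φ/dx²; ⟨p²⟩ = −ħ² ∫ φ*·φ'' dx / ∫|φ|² dx.
Expand each integrand as polynomial × e^(−2ax²) and use ∫x^(2j)·e^(−2ax²) dx = (2j−1)!!/(4a)^j · √(π/(2a)), odd powers → 0; here √(π/(2a)) = 1.3293. Differentiate with the product rule, d/dx e^(−ax²) = −2ax·e^(−ax²).
State is unnormalized: ∫|φ|² dx = 0.37381, and ∫φ*·(−ħ² φ'') dx = 0.99694, so ⟨p²⟩ = 0.99694 / 0.37381.
⟨p²⟩ = 2.6670.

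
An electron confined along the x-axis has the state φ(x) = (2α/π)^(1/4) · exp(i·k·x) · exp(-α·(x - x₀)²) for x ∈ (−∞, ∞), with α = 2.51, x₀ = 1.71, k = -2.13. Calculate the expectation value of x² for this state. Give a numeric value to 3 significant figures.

3.02

⟨x²⟩ = ∫ x²·|φ|² dx (integrals over the domain).
Gaussian moments (u = x − x₀): ∫u^(2j)·e^(−2αu²) du = (2j−1)!!/(4α)^j · √(π/(2α)), odd powers integrate to 0; here √(π/(2α)) = 0.79108.
⟨x²⟩ = 3.0237.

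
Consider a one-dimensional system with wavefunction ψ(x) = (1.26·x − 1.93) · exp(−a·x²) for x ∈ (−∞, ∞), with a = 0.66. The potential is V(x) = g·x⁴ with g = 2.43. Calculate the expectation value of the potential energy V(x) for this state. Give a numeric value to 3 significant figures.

1.63

⟨V⟩ = ∫ V(x)·|ψ|² dx / ∫|ψ|² dx.
Expand each integrand as polynomial × e^(−2ax²) and use ∫x^(2j)·e^(−2ax²) dx = (2j−1)!!/(4a)^j · √(π/(2a)), odd powers → 0; here √(π/(2a)) = 1.5427.
State is unnormalized: ∫|ψ|² dx = 6.6742, and ∫ψ*·V(x)·ψ dx = 10.863, so ⟨V⟩ = 10.863 / 6.6742.
⟨V⟩ = 1.6275.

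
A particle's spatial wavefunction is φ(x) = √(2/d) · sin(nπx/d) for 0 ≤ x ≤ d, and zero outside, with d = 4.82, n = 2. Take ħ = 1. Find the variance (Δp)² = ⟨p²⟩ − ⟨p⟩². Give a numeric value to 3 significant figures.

1.70

Compute ⟨p⟩ and ⟨p²⟩ separately; (Δp)² = ⟨p²⟩ − ⟨p⟩².
d/dx sin(nπx/d) = (nπ/d)·cos(nπx/d) and d²/dx² sin(nπx/d) = −(nπ/d)²·sin(nπx/d); on 0 ≤ x ≤ d, ∫sin²(nπx/d) dx = d/2 and ∫sin(nπx/d)·cos(nπx/d) dx = 0.
⟨p⟩ = 0.0000 and ⟨p²⟩ = 1.6993.
(Δp)² = 1.6993 − (0.0000)² = 1.6993.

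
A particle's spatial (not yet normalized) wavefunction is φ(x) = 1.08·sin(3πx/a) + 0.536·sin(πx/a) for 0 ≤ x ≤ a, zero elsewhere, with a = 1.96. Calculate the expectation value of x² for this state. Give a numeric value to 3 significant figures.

1.34

⟨x²⟩ = ∫ x²·|φ|² dx / ∫|φ|² dx (integrals over the domain).
On 0 ≤ x ≤ a (j ≠ l): ∫sin²(jπx/a) dx = a/2, ∫sin(jπx/a)·sin(lπx/a) dx = 0; diagonal moments ∫x·sin²(jπx/a) dx = a²/4, ∫x²·sin²(jπx/a) dx = a³·(1/6 − 1/(4j²π²)); cross terms ∫x·sin(jπx/a)·sin(lπx/a) dx = 0 for j + l even and −4jla²/(π²(j² − l²)²) for j + l odd, ∫x²·sin(jπx/a)·sin(lπx/a) dx = (−1)^(j+l)·4jla³/(π²(j² − l²)²); higher powers the same way via product-to-sum and parts.
State is unnormalized: ∫|φ|² dx = 1.4246, and ∫φ*·x²·φ dx = 1.9104, so ⟨x²⟩ = 1.9104 / 1.4246.
⟨x²⟩ = 1.3410.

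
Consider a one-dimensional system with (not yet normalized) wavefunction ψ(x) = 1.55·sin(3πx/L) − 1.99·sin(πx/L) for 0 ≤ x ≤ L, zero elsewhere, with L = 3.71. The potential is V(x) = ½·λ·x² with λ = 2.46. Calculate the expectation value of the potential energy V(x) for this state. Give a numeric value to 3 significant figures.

4.45

⟨V⟩ = ∫ V(x)·|ψ|² dx / ∫|ψ|² dx.
On 0 ≤ x ≤ L (j ≠ l): ∫sin²(jπx/L) dx = L/2, ∫sin(jπx/L)·sin(lπx/L) dx = 0; diagonal moments ∫x·sin²(jπx/L) dx = L²/4, ∫x²·sin²(jπx/L) dx = L³·(1/6 − 1/(4j²π²)); cross terms ∫x·sin(jπx/L)·sin(lπx/L) dx = 0 for j + l even and −4jlL²/(π²(j² − l²)²) for j + l odd, ∫x²·sin(jπx/L)·sin(lπx/L) dx = (−1)^(j+l)·4jlL³/(π²(j² − l²)²); higher powers the same way via product-to-sum and parts.
State is unnormalized: ∫|ψ|² dx = 11.803, and ∫ψ*·V(x)·ψ dx = 52.519, so ⟨V⟩ = 52.519 / 11.803.
⟨V⟩ = 4.4498.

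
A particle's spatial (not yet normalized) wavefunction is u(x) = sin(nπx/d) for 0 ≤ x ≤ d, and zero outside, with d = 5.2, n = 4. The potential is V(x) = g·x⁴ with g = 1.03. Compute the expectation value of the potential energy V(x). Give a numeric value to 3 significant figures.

⟨V⟩ = ∫ V(x)·|u|² dx / ∫|u|² dx.
With sin²θ = (1 − cos2θ)/2 on 0 ≤ x ≤ d: ∫sin²(nπx/d) dx = d/2, ∫x·sin²(nπx/d) dx = d²/4, ∫x²·sin²(nπx/d) dx = d³·(1/6 − 1/(4n²π²)); higher powers xᵏ the same way, integrating xᵏ·cos(2nπx/d) by parts.
State is unnormalized: ∫|u|² dx = 2.6000, and ∫u*·V(x)·u dx = 379.33, so ⟨V⟩ = 379.33 / 2.6000.
⟨V⟩ = 145.90.

146.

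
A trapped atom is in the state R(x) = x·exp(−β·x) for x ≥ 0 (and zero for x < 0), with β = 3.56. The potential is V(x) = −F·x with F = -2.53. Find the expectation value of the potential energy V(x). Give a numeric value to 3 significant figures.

1.07

⟨V⟩ = ∫ V(x)·|R|² dx / ∫|R|² dx.
Every integrand reduces to terms xʲ·e^(−2βx) on [0, ∞); use ∫₀^∞ xʲ·e^(−2βx) dx = j!/(2β)^(j+1).
State is unnormalized: ∫|R|² dx = 0.0055410, and ∫R*·V(x)·R dx = 0.0059068, so ⟨V⟩ = 0.0059068 / 0.0055410.
⟨V⟩ = 1.0660.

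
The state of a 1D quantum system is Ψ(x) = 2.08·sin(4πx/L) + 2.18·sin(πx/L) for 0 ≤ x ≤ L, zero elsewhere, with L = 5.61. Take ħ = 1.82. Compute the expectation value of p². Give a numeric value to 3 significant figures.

p² Ψ = −ħ² d²Ψ/dx²; ⟨p²⟩ = −ħ² ∫ Ψ*·Ψ'' dx / ∫|Ψ|² dx.
d²/dx² sin(jπx/L) = −(jπ/L)²·sin(jπx/L); on 0 ≤ x ≤ L, ∫sin²(jπx/L) dx = L/2 and ∫sin(jπx/L)·sin(lπx/L) dx = 0 for j ≠ l, so only diagonal terms survive in ∫|Ψ|² and ∫Ψ·Ψ″; ∫Ψ·Ψ′ dx = [Ψ²/2] between the walls = 0.
State is unnormalized: ∫|Ψ|² dx = 25.466, and ∫Ψ*·(−ħ² Ψ'') dx = 215.54, so ⟨p²⟩ = 215.54 / 25.466.
⟨p²⟩ = 8.4639.

8.46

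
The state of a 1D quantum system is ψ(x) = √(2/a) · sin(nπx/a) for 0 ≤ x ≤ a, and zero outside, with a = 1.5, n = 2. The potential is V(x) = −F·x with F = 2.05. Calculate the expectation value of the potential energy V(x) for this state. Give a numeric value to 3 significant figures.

-1.54

⟨V⟩ = ∫ V(x)·|ψ|² dx.
With sin²θ = (1 − cos2θ)/2 on 0 ≤ x ≤ a: ∫sin²(nπx/a) dx = a/2, ∫x·sin²(nπx/a) dx = a²/4, ∫x²·sin²(nπx/a) dx = a³·(1/6 − 1/(4n²π²)); higher powers xᵏ the same way, integrating xᵏ·cos(2nπx/a) by parts.
⟨V⟩ = -1.5375.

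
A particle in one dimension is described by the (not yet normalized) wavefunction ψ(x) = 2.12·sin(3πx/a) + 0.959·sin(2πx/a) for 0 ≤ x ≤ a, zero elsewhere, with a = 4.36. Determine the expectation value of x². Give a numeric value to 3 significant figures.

3.43

⟨x²⟩ = ∫ x²·|ψ|² dx / ∫|ψ|² dx (integrals over the domain).
On 0 ≤ x ≤ a (j ≠ l): ∫sin²(jπx/a) dx = a/2, ∫sin(jπx/a)·sin(lπx/a) dx = 0; diagonal moments ∫x·sin²(jπx/a) dx = a²/4, ∫x²·sin²(jπx/a) dx = a³·(1/6 − 1/(4j²π²)); cross terms ∫x·sin(jπx/a)·sin(lπx/a) dx = 0 for j + l even and −4jla²/(π²(j² − l²)²) for j + l odd, ∫x²·sin(jπx/a)·sin(lπx/a) dx = (−1)^(j+l)·4jla³/(π²(j² − l²)²); higher powers the same way via product-to-sum and parts.
State is unnormalized: ∫|ψ|² dx = 11.803, and ∫ψ*·x²·ψ dx = 40.477, so ⟨x²⟩ = 40.477 / 11.803.
⟨x²⟩ = 3.4294.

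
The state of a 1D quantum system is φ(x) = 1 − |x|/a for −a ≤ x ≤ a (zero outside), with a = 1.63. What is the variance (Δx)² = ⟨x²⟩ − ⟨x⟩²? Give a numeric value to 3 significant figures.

0.266

Compute ⟨x⟩ and ⟨x²⟩ separately, then (Δx)² = ⟨x²⟩ − ⟨x⟩².
φ is even, so ∫ over [−a, a] = 2∫₀ᵃ with φ = 1 − x/a there: ∫₀ᵃ (1 − x/a)² dx = a/3, ∫₀ᵃ x²(1 − x/a)² dx = a³/30, ∫₀ᵃ x⁴(1 − x/a)² dx = a⁵/105.
Normalization: ∫|φ|² dx = 1.0867.
⟨x⟩ = 0.0000 and ⟨x²⟩ = 0.26569.
(Δx)² = 0.26569 − (0.0000)² = 0.26569.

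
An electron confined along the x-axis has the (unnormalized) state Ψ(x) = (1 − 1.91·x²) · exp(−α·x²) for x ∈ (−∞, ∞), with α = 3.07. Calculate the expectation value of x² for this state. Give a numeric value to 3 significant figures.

0.0459

⟨x²⟩ = ∫ x²·|Ψ|² dx / ∫|Ψ|² dx (integrals over the domain).
Expand each integrand as polynomial × e^(−2αx²) and use ∫x^(2j)·e^(−2αx²) dx = (2j−1)!!/(4α)^j · √(π/(2α)), odd powers → 0; here √(π/(2α)) = 0.71530.
State is unnormalized: ∫|Ψ|² dx = 0.54470, and ∫Ψ*·x²·Ψ dx = 0.025027, so ⟨x²⟩ = 0.025027 / 0.54470.
⟨x²⟩ = 0.045946.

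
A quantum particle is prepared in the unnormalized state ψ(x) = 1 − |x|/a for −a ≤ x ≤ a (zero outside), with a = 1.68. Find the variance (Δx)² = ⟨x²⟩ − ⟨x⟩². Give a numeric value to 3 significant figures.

Compute ⟨x⟩ and ⟨x²⟩ separately, then (Δx)² = ⟨x²⟩ − ⟨x⟩².
ψ is even, so ∫ over [−a, a] = 2∫₀ᵃ with ψ = 1 − x/a there: ∫₀ᵃ (1 − x/a)² dx = a/3, ∫₀ᵃ x²(1 − x/a)² dx = a³/30, ∫₀ᵃ x⁴(1 − x/a)² dx = a⁵/105.
Normalization: ∫|ψ|² dx = 1.1200.
⟨x⟩ = 0.0000 and ⟨x²⟩ = 0.28224.
(Δx)² = 0.28224 − (0.0000)² = 0.28224.

0.282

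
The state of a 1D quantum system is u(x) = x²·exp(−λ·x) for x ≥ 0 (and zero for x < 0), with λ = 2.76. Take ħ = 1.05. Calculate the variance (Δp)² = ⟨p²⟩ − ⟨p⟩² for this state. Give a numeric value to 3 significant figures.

Compute ⟨p⟩ and ⟨p²⟩ separately; (Δp)² = ⟨p²⟩ − ⟨p⟩².
Differentiate x²·exp(−λ·x) with the product rule; every integrand then reduces to terms xʲ·e^(−2λx) on [0, ∞), with ∫₀^∞ xʲ·e^(−2λx) dx = j!/(2λ)^(j+1).
Normalization: ∫|u|² dx = 0.0046829.
⟨p⟩ = 0.0000 and ⟨p²⟩ = 2.7995.
(Δp)² = 2.7995 − (0.0000)² = 2.7995.

2.80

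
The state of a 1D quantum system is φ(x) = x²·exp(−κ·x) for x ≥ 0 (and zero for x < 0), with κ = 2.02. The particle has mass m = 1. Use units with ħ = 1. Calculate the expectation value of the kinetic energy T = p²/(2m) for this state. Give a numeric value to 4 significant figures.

T = −(ħ²/2m) d²/dx², so ⟨T⟩ = −(ħ²/2m) ∫ φ*·φ'' dx / ∫|φ|² dx; with m = 1.
Differentiate x²·exp(−κ·x) with the product rule; every integrand then reduces to terms xʲ·e^(−2κx) on [0, ∞), with ∫₀^∞ xʲ·e^(−2κx) dx = j!/(2κ)^(j+1).
State is unnormalized: ∫|φ|² dx = 0.022300, and ∫φ*·(−ħ²/2m · φ'') dx = 0.015165, so ⟨T⟩ = 0.015165 / 0.022300.
⟨T⟩ = 0.68007.

0.6801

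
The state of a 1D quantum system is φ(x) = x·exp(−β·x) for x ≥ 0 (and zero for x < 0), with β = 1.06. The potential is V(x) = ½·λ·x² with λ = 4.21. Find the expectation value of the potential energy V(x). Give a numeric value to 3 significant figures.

5.62

⟨V⟩ = ∫ V(x)·|φ|² dx / ∫|φ|² dx.
Every integrand reduces to terms xʲ·e^(−2βx) on [0, ∞); use ∫₀^∞ xʲ·e^(−2βx) dx = j!/(2β)^(j+1).
State is unnormalized: ∫|φ|² dx = 0.20990, and ∫φ*·V(x)·φ dx = 1.1797, so ⟨V⟩ = 1.1797 / 0.20990.
⟨V⟩ = 5.6203.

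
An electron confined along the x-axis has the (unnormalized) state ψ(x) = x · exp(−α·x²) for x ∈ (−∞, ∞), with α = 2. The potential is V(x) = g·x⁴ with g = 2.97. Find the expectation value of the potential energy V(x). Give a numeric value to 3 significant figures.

⟨V⟩ = ∫ V(x)·|ψ|² dx / ∫|ψ|² dx.
Expand each integrand as polynomial × e^(−2αx²) and use ∫x^(2j)·e^(−2αx²) dx = (2j−1)!!/(4α)^j · √(π/(2α)), odd powers → 0; here √(π/(2α)) = 0.88623.
State is unnormalized: ∫|ψ|² dx = 0.11078, and ∫ψ*·V(x)·ψ dx = 0.077112, so ⟨V⟩ = 0.077112 / 0.11078.
⟨V⟩ = 0.69609.

0.696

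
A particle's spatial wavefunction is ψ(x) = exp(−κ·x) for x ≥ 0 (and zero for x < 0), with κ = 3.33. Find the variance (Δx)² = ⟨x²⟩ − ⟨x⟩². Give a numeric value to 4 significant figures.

Compute ⟨x⟩ and ⟨x²⟩ separately, then (Δx)² = ⟨x²⟩ − ⟨x⟩².
Every integrand reduces to terms xʲ·e^(−2κx) on [0, ∞); use ∫₀^∞ xʲ·e^(−2κx) dx = j!/(2κ)^(j+1).
Normalization: ∫|ψ|² dx = 0.15015.
⟨x⟩ = 0.15015 and ⟨x²⟩ = 0.045090.
(Δx)² = 0.045090 − (0.15015)² = 0.022545.

0.02255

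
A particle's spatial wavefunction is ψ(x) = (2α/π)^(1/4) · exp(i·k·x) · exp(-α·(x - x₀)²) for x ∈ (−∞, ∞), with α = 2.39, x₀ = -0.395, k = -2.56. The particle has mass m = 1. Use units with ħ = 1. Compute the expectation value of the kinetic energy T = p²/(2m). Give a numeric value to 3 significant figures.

T = −(ħ²/2m) d²/dx², so ⟨T⟩ = −(ħ²/2m) ∫ ψ*·ψ'' dx; with m = 1.
Gaussian moments (u = x − x₀): ∫u^(2j)·e^(−2αu²) du = (2j−1)!!/(4α)^j · √(π/(2α)), odd powers integrate to 0; here √(π/(2α)) = 0.81070. Derivatives: ψ′ = (ik − 2αu)·ψ, ψ″ = ((ik − 2αu)² − 2α)·ψ; the odd-in-u pieces drop out.
⟨T⟩ = 4.4718.

4.47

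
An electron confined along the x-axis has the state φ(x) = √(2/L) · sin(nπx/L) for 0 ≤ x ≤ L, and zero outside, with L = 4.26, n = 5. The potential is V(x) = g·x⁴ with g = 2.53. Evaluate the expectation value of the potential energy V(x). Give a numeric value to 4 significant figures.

163.3

⟨V⟩ = ∫ V(x)·|φ|² dx.
With sin²θ = (1 − cos2θ)/2 on 0 ≤ x ≤ L: ∫sin²(nπx/L) dx = L/2, ∫x·sin²(nπx/L) dx = L²/4, ∫x²·sin²(nπx/L) dx = L³·(1/6 − 1/(4n²π²)); higher powers xᵏ the same way, integrating xᵏ·cos(2nπx/L) by parts.
⟨V⟩ = 163.29.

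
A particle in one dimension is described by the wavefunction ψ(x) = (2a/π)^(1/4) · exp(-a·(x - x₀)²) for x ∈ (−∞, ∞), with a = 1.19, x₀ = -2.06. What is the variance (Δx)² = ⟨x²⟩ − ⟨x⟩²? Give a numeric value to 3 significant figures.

Compute ⟨x⟩ and ⟨x²⟩ separately, then (Δx)² = ⟨x²⟩ − ⟨x⟩².
Gaussian moments (u = x − x₀): ∫u^(2j)·e^(−2au²) du = (2j−1)!!/(4a)^j · √(π/(2a)), odd powers integrate to 0; here √(π/(2a)) = 1.1489.
⟨x⟩ = -2.0600 and ⟨x²⟩ = 4.4537.
(Δx)² = 4.4537 − (-2.0600)² = 0.21008.

0.210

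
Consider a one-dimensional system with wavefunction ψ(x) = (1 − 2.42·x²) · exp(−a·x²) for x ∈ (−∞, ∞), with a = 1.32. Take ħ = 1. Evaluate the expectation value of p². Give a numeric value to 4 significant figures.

p² ψ = −ħ² d²ψ/dx²; ⟨p²⟩ = −ħ² ∫ ψ*·ψ'' dx / ∫|ψ|² dx.
Expand each integrand as polynomial × e^(−2ax²) and use ∫x^(2j)·e^(−2ax²) dx = (2j−1)!!/(4a)^j · √(π/(2a)), odd powers → 0; here √(π/(2a)) = 1.0909. Differentiate with the product rule, d/dx e^(−ax²) = −2ax·e^(−ax²).
State is unnormalized: ∫|ψ|² dx = 0.77838, and ∫ψ*·(−ħ² ψ'') dx = 4.8773, so ⟨p²⟩ = 4.8773 / 0.77838.
⟨p²⟩ = 6.2660.

6.266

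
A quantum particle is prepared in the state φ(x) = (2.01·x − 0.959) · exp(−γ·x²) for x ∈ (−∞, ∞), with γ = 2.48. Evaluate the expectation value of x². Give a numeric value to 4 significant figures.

⟨x²⟩ = ∫ x²·|φ|² dx / ∫|φ|² dx (integrals over the domain).
Expand each integrand as polynomial × e^(−2γx²) and use ∫x^(2j)·e^(−2γx²) dx = (2j−1)!!/(4γ)^j · √(π/(2γ)), odd powers → 0; here √(π/(2γ)) = 0.79586.
State is unnormalized: ∫|φ|² dx = 1.0561, and ∫φ*·x²·φ dx = 0.17181, so ⟨x²⟩ = 0.17181 / 1.0561.
⟨x²⟩ = 0.16269.

0.1627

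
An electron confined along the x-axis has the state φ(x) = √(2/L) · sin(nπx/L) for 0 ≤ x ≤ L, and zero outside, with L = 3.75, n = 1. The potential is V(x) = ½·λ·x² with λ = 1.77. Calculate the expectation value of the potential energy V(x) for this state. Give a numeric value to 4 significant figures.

3.518

⟨V⟩ = ∫ V(x)·|φ|² dx.
With sin²θ = (1 − cos2θ)/2 on 0 ≤ x ≤ L: ∫sin²(nπx/L) dx = L/2, ∫x·sin²(nπx/L) dx = L²/4, ∫x²·sin²(nπx/L) dx = L³·(1/6 − 1/(4n²π²)); higher powers xᵏ the same way, integrating xᵏ·cos(2nπx/L) by parts.
⟨V⟩ = 3.5180.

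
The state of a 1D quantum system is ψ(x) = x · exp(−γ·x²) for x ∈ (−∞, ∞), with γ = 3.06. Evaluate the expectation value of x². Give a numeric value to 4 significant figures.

0.2451

⟨x²⟩ = ∫ x²·|ψ|² dx / ∫|ψ|² dx (integrals over the domain).
Expand each integrand as polynomial × e^(−2γx²) and use ∫x^(2j)·e^(−2γx²) dx = (2j−1)!!/(4γ)^j · √(π/(2γ)), odd powers → 0; here √(π/(2γ)) = 0.71647.
State is unnormalized: ∫|ψ|² dx = 0.058535, and ∫ψ*·x²·ψ dx = 0.014347, so ⟨x²⟩ = 0.014347 / 0.058535.
⟨x²⟩ = 0.24510.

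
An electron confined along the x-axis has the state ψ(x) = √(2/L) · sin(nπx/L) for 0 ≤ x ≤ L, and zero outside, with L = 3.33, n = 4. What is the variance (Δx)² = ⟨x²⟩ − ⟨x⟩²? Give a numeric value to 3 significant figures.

Compute ⟨x⟩ and ⟨x²⟩ separately, then (Δx)² = ⟨x²⟩ − ⟨x⟩².
With sin²θ = (1 − cos2θ)/2 on 0 ≤ x ≤ L: ∫sin²(nπx/L) dx = L/2, ∫x·sin²(nπx/L) dx = L²/4, ∫x²·sin²(nπx/L) dx = L³·(1/6 − 1/(4n²π²)); higher powers xᵏ the same way, integrating xᵏ·cos(2nπx/L) by parts.
⟨x⟩ = 1.6650 and ⟨x²⟩ = 3.6612.
(Δx)² = 3.6612 − (1.6650)² = 0.88896.

0.889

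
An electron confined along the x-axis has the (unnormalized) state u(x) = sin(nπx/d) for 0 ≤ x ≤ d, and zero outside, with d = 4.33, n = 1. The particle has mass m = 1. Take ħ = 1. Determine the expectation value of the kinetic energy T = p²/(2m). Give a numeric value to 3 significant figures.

T = −(ħ²/2m) d²/dx², so ⟨T⟩ = −(ħ²/2m) ∫ u*·u'' dx / ∫|u|² dx; with m = 1.
d/dx sin(nπx/d) = (nπ/d)·cos(nπx/d) and d²/dx² sin(nπx/d) = −(nπ/d)²·sin(nπx/d); on 0 ≤ x ≤ d, ∫sin²(nπx/d) dx = d/2 and ∫sin(nπx/d)·cos(nπx/d) dx = 0.
State is unnormalized: ∫|u|² dx = 2.1650, and ∫u*·(−ħ²/2m · u'') dx = 0.56984, so ⟨T⟩ = 0.56984 / 2.1650.
⟨T⟩ = 0.26320.

0.263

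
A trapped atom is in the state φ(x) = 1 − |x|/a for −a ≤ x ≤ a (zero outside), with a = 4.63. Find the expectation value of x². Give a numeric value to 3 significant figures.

⟨x²⟩ = ∫ x²·|φ|² dx / ∫|φ|² dx (integrals over the domain).
φ is even, so ∫ over [−a, a] = 2∫₀ᵃ with φ = 1 − x/a there: ∫₀ᵃ (1 − x/a)² dx = a/3, ∫₀ᵃ x²(1 − x/a)² dx = a³/30, ∫₀ᵃ x⁴(1 − x/a)² dx = a⁵/105.
State is unnormalized: ∫|φ|² dx = 3.0867, and ∫φ*·x²·φ dx = 6.6169, so ⟨x²⟩ = 6.6169 / 3.0867.
⟨x²⟩ = 2.1437.

2.14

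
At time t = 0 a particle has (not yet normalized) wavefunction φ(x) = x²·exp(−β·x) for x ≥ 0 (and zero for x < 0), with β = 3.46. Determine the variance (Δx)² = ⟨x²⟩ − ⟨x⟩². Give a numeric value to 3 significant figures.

Compute ⟨x⟩ and ⟨x²⟩ separately, then (Δx)² = ⟨x²⟩ − ⟨x⟩².
Every integrand reduces to terms xʲ·e^(−2βx) on [0, ∞); use ∫₀^∞ xʲ·e^(−2βx) dx = j!/(2β)^(j+1).
Normalization: ∫|φ|² dx = 0.0015124.
⟨x⟩ = 0.72254 and ⟨x²⟩ = 0.62648.
(Δx)² = 0.62648 − (0.72254)² = 0.10441.

0.104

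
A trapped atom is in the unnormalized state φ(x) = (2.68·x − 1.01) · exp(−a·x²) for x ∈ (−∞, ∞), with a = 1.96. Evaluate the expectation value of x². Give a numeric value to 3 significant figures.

0.248

⟨x²⟩ = ∫ x²·|φ|² dx / ∫|φ|² dx (integrals over the domain).
Expand each integrand as polynomial × e^(−2ax²) and use ∫x^(2j)·e^(−2ax²) dx = (2j−1)!!/(4a)^j · √(π/(2a)), odd powers → 0; here √(π/(2a)) = 0.89522.
State is unnormalized: ∫|φ|² dx = 1.7334, and ∫φ*·x²·φ dx = 0.43031, so ⟨x²⟩ = 0.43031 / 1.7334.
⟨x²⟩ = 0.24825.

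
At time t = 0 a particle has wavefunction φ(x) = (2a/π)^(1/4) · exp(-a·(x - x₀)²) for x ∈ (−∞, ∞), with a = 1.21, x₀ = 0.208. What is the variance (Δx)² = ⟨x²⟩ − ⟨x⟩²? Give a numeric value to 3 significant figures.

0.207

Compute ⟨x⟩ and ⟨x²⟩ separately, then (Δx)² = ⟨x²⟩ − ⟨x⟩².
Gaussian moments (u = x − x₀): ∫u^(2j)·e^(−2au²) du = (2j−1)!!/(4a)^j · √(π/(2a)), odd powers integrate to 0; here √(π/(2a)) = 1.1394.
⟨x⟩ = 0.20800 and ⟨x²⟩ = 0.24988.
(Δx)² = 0.24988 − (0.20800)² = 0.20661.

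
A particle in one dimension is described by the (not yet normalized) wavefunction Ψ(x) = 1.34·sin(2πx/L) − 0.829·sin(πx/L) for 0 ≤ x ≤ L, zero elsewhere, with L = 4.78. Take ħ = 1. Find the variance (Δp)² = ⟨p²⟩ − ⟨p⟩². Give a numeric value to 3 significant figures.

1.37

Compute ⟨p⟩ and ⟨p²⟩ separately; (Δp)² = ⟨p²⟩ − ⟨p⟩².
d²/dx² sin(jπx/L) = −(jπ/L)²·sin(jπx/L); on 0 ≤ x ≤ L, ∫sin²(jπx/L) dx = L/2 and ∫sin(jπx/L)·sin(lπx/L) dx = 0 for j ≠ l, so only diagonal terms survive in ∫|Ψ|² and ∫Ψ·Ψ″; ∫Ψ·Ψ′ dx = [Ψ²/2] between the walls = 0.
Normalization: ∫|Ψ|² dx = 5.9340.
⟨p⟩ = 0.0000 and ⟨p²⟩ = 1.3691.
(Δp)² = 1.3691 − (0.0000)² = 1.3691.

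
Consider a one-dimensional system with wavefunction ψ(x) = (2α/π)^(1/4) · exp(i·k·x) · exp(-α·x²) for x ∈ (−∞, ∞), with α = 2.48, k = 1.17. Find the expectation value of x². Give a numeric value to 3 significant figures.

⟨x²⟩ = ∫ x²·|ψ|² dx (integrals over the domain).
Gaussian moments: ∫x^(2j)·e^(−2αx²) dx = (2j−1)!!/(4α)^j · √(π/(2α)), odd powers integrate to 0; here √(π/(2α)) = 0.79586.
⟨x²⟩ = 0.10081.

0.101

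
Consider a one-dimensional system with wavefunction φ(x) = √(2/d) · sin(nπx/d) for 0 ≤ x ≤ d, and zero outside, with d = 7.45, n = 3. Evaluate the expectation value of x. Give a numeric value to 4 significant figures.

3.725

⟨x⟩ = ∫ x·|φ|² dx (integrals over the domain).
With sin²θ = (1 − cos2θ)/2 on 0 ≤ x ≤ d: ∫sin²(nπx/d) dx = d/2, ∫x·sin²(nπx/d) dx = d²/4, ∫x²·sin²(nπx/d) dx = d³·(1/6 − 1/(4n²π²)); higher powers xᵏ the same way, integrating xᵏ·cos(2nπx/d) by parts.
⟨x⟩ = 3.7250.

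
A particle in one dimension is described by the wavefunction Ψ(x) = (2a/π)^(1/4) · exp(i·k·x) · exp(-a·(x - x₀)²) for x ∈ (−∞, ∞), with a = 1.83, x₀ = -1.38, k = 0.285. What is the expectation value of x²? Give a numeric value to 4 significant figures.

⟨x²⟩ = ∫ x²·|Ψ|² dx (integrals over the domain).
Gaussian moments (u = x − x₀): ∫u^(2j)·e^(−2au²) du = (2j−1)!!/(4a)^j · √(π/(2a)), odd powers integrate to 0; here √(π/(2a)) = 0.92648.
⟨x²⟩ = 2.0410.

2.041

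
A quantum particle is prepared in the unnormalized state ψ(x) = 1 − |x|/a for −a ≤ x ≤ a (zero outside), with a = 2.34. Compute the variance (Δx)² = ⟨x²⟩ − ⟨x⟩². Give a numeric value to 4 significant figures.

0.5476

Compute ⟨x⟩ and ⟨x²⟩ separately, then (Δx)² = ⟨x²⟩ − ⟨x⟩².
ψ is even, so ∫ over [−a, a] = 2∫₀ᵃ with ψ = 1 − x/a there: ∫₀ᵃ (1 − x/a)² dx = a/3, ∫₀ᵃ x²(1 − x/a)² dx = a³/30, ∫₀ᵃ x⁴(1 − x/a)² dx = a⁵/105.
Normalization: ∫|ψ|² dx = 1.5600.
⟨x⟩ = 0.0000 and ⟨x²⟩ = 0.54756.
(Δx)² = 0.54756 − (0.0000)² = 0.54756.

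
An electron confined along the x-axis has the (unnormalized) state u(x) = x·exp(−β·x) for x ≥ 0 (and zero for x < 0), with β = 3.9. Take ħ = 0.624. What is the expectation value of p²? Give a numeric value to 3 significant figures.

5.92

p² u = −ħ² d²u/dx²; ⟨p²⟩ = −ħ² ∫ u*·u'' dx / ∫|u|² dx.
Differentiate x·exp(−β·x) with the product rule; every integrand then reduces to terms xʲ·e^(−2βx) on [0, ∞), with ∫₀^∞ xʲ·e^(−2βx) dx = j!/(2β)^(j+1).
State is unnormalized: ∫|u|² dx = 0.0042145, and ∫u*·(−ħ² u'') dx = 0.024960, so ⟨p²⟩ = 0.024960 / 0.0042145.
⟨p²⟩ = 5.9224.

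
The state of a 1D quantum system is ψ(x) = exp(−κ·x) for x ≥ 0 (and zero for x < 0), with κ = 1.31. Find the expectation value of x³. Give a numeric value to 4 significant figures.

⟨x³⟩ = ∫ x³·|ψ|² dx / ∫|ψ|² dx (integrals over the domain).
Every integrand reduces to terms xʲ·e^(−2κx) on [0, ∞); use ∫₀^∞ xʲ·e^(−2κx) dx = j!/(2κ)^(j+1).
State is unnormalized: ∫|ψ|² dx = 0.38168, and ∫ψ*·x³·ψ dx = 0.12733, so ⟨x³⟩ = 0.12733 / 0.38168.
⟨x³⟩ = 0.33362.

0.3336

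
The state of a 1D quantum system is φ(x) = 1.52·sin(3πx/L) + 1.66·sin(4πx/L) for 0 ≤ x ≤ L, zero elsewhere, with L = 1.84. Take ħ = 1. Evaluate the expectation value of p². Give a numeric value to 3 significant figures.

37.3

p² φ = −ħ² d²φ/dx²; ⟨p²⟩ = −ħ² ∫ φ*·φ'' dx / ∫|φ|² dx.
d²/dx² sin(jπx/L) = −(jπ/L)²·sin(jπx/L); on 0 ≤ x ≤ L, ∫sin²(jπx/L) dx = L/2 and ∫sin(jπx/L)·sin(lπx/L) dx = 0 for j ≠ l, so only diagonal terms survive in ∫|φ|² and ∫φ·φ″; ∫φ·φ′ dx = [φ²/2] between the walls = 0.
State is unnormalized: ∫|φ|² dx = 4.6607, and ∫φ*·(−ħ² φ'') dx = 174.01, so ⟨p²⟩ = 174.01 / 4.6607.
⟨p²⟩ = 37.336.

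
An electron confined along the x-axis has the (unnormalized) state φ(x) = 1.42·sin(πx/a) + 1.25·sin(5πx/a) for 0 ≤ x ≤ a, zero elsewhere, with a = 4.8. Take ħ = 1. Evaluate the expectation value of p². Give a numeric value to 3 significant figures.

4.92

p² φ = −ħ² d²φ/dx²; ⟨p²⟩ = −ħ² ∫ φ*·φ'' dx / ∫|φ|² dx.
d²/dx² sin(jπx/a) = −(jπ/a)²·sin(jπx/a); on 0 ≤ x ≤ a, ∫sin²(jπx/a) dx = a/2 and ∫sin(jπx/a)·sin(lπx/a) dx = 0 for j ≠ l, so only diagonal terms survive in ∫|φ|² and ∫φ·φ″; ∫φ·φ′ dx = [φ²/2] between the walls = 0.
State is unnormalized: ∫|φ|² dx = 8.5894, and ∫φ*·(−ħ² φ'') dx = 42.233, so ⟨p²⟩ = 42.233 / 8.5894.
⟨p²⟩ = 4.9168.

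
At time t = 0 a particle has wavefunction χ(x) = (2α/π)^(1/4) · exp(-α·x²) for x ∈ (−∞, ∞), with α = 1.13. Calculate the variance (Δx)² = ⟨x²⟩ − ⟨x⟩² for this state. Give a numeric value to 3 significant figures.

Compute ⟨x⟩ and ⟨x²⟩ separately, then (Δx)² = ⟨x²⟩ − ⟨x⟩².
Gaussian moments: ∫x^(2j)·e^(−2αx²) dx = (2j−1)!!/(4α)^j · √(π/(2α)), odd powers integrate to 0; here √(π/(2α)) = 1.1790.
⟨x⟩ = 0.0000 and ⟨x²⟩ = 0.22124.
(Δx)² = 0.22124 − (0.0000)² = 0.22124.

0.221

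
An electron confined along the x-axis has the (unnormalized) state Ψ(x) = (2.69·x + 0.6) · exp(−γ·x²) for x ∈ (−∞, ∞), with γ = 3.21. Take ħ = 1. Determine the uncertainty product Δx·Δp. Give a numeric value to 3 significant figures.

Δx = √(⟨x²⟩−⟨x⟩²), Δp = √(⟨p²⟩−⟨p⟩²).
Expand each integrand as polynomial × e^(−2γx²) and use ∫x^(2j)·e^(−2γx²) dx = (2j−1)!!/(4γ)^j · √(π/(2γ)), odd powers → 0; here √(π/(2γ)) = 0.69953. Differentiate with the product rule, d/dx e^(−γx²) = −2γx·e^(−γx²).
Normalization: ∫|Ψ|² dx = 0.64606.
⟨x⟩ = 0.27221, ⟨x²⟩ = 0.17293 ⇒ Δx = 0.31437.
⟨p⟩ = 0.0000, ⟨p²⟩ = 7.1275 ⇒ Δp = 2.6697.
Δx·Δp = 0.83930.

0.839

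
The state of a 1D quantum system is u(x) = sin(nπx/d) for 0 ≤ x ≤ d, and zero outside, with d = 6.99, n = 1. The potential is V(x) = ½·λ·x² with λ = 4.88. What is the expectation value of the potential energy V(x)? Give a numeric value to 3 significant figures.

33.7

⟨V⟩ = ∫ V(x)·|u|² dx / ∫|u|² dx.
With sin²θ = (1 − cos2θ)/2 on 0 ≤ x ≤ d: ∫sin²(nπx/d) dx = d/2, ∫x·sin²(nπx/d) dx = d²/4, ∫x²·sin²(nπx/d) dx = d³·(1/6 − 1/(4n²π²)); higher powers xᵏ the same way, integrating xᵏ·cos(2nπx/d) by parts.
State is unnormalized: ∫|u|² dx = 3.4950, and ∫u*·V(x)·u dx = 117.78, so ⟨V⟩ = 117.78 / 3.4950.
⟨V⟩ = 33.700.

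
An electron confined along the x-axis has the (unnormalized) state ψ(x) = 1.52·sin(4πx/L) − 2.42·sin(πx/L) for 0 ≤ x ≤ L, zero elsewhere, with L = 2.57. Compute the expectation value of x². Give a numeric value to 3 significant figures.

⟨x²⟩ = ∫ x²·|ψ|² dx / ∫|ψ|² dx (integrals over the domain).
On 0 ≤ x ≤ L (j ≠ l): ∫sin²(jπx/L) dx = L/2, ∫sin(jπx/L)·sin(lπx/L) dx = 0; diagonal moments ∫x·sin²(jπx/L) dx = L²/4, ∫x²·sin²(jπx/L) dx = L³·(1/6 − 1/(4j²π²)); cross terms ∫x·sin(jπx/L)·sin(lπx/L) dx = 0 for j + l even and −4jlL²/(π²(j² − l²)²) for j + l odd, ∫x²·sin(jπx/L)·sin(lπx/L) dx = (−1)^(j+l)·4jlL³/(π²(j² − l²)²); higher powers the same way via product-to-sum and parts.
State is unnormalized: ∫|ψ|² dx = 10.494, and ∫ψ*·x²·ψ dx = 21.424, so ⟨x²⟩ = 21.424 / 10.494.
⟨x²⟩ = 2.0415.

2.04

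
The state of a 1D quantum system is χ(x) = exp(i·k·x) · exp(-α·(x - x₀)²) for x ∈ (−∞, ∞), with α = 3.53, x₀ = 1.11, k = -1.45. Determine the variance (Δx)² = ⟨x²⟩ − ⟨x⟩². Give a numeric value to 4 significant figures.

0.07082

Compute ⟨x⟩ and ⟨x²⟩ separately, then (Δx)² = ⟨x²⟩ − ⟨x⟩².
Gaussian moments (u = x − x₀): ∫u^(2j)·e^(−2αu²) du = (2j−1)!!/(4α)^j · √(π/(2α)), odd powers integrate to 0; here √(π/(2α)) = 0.66707.
Normalization: ∫|χ|² dx = 0.66707.
⟨x⟩ = 1.1100 and ⟨x²⟩ = 1.3029.
(Δx)² = 1.3029 − (1.1100)² = 0.070822.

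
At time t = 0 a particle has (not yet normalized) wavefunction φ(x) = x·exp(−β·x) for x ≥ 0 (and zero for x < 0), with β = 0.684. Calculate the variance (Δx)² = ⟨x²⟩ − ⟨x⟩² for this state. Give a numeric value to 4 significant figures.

Compute ⟨x⟩ and ⟨x²⟩ separately, then (Δx)² = ⟨x²⟩ − ⟨x⟩².
Every integrand reduces to terms xʲ·e^(−2βx) on [0, ∞); use ∫₀^∞ xʲ·e^(−2βx) dx = j!/(2β)^(j+1).
Normalization: ∫|φ|² dx = 0.78122.
⟨x⟩ = 2.1930 and ⟨x²⟩ = 6.4122.
(Δx)² = 6.4122 − (2.1930)² = 1.6031.

1.603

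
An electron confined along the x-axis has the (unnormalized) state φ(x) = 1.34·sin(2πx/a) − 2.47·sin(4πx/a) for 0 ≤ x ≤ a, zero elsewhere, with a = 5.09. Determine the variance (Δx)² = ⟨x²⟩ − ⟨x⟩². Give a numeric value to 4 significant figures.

Compute ⟨x⟩ and ⟨x²⟩ separately, then (Δx)² = ⟨x²⟩ − ⟨x⟩².
On 0 ≤ x ≤ a (j ≠ l): ∫sin²(jπx/a) dx = a/2, ∫sin(jπx/a)·sin(lπx/a) dx = 0; diagonal moments ∫x·sin²(jπx/a) dx = a²/4, ∫x²·sin²(jπx/a) dx = a³·(1/6 − 1/(4j²π²)); cross terms ∫x·sin(jπx/a)·sin(lπx/a) dx = 0 for j + l even and −4jla²/(π²(j² − l²)²) for j + l odd, ∫x²·sin(jπx/a)·sin(lπx/a) dx = (−1)^(j+l)·4jla³/(π²(j² − l²)²); higher powers the same way via product-to-sum and parts.
Normalization: ∫|φ|² dx = 20.097.
⟨x⟩ = 2.5450 and ⟨x²⟩ = 7.5200.
(Δx)² = 7.5200 − (2.5450)² = 1.0430.

1.043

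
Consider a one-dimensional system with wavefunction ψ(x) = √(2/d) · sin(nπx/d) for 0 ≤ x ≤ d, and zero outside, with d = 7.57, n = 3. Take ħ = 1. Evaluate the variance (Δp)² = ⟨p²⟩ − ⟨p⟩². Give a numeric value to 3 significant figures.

1.55

Compute ⟨p⟩ and ⟨p²⟩ separately; (Δp)² = ⟨p²⟩ − ⟨p⟩².
d/dx sin(nπx/d) = (nπ/d)·cos(nπx/d) and d²/dx² sin(nπx/d) = −(nπ/d)²·sin(nπx/d); on 0 ≤ x ≤ d, ∫sin²(nπx/d) dx = d/2 and ∫sin(nπx/d)·cos(nπx/d) dx = 0.
⟨p⟩ = 0.0000 and ⟨p²⟩ = 1.5501.
(Δp)² = 1.5501 − (0.0000)² = 1.5501.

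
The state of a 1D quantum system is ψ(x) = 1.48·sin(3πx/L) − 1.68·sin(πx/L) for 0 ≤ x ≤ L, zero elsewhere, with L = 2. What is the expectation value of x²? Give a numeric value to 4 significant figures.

⟨x²⟩ = ∫ x²·|ψ|² dx / ∫|ψ|² dx (integrals over the domain).
On 0 ≤ x ≤ L (j ≠ l): ∫sin²(jπx/L) dx = L/2, ∫sin(jπx/L)·sin(lπx/L) dx = 0; diagonal moments ∫x·sin²(jπx/L) dx = L²/4, ∫x²·sin²(jπx/L) dx = L³·(1/6 − 1/(4j²π²)); cross terms ∫x·sin(jπx/L)·sin(lπx/L) dx = 0 for j + l even and −4jlL²/(π²(j² − l²)²) for j + l odd, ∫x²·sin(jπx/L)·sin(lπx/L) dx = (−1)^(j+l)·4jlL³/(π²(j² − l²)²); higher powers the same way via product-to-sum and parts.
State is unnormalized: ∫|ψ|² dx = 5.0128, and ∫ψ*·x²·ψ dx = 5.3067, so ⟨x²⟩ = 5.3067 / 5.0128.
⟨x²⟩ = 1.0586.

1.059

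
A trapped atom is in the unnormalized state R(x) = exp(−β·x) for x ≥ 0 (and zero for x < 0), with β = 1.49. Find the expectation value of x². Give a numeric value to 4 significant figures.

⟨x²⟩ = ∫ x²·|R|² dx / ∫|R|² dx (integrals over the domain).
Every integrand reduces to terms xʲ·e^(−2βx) on [0, ∞); use ∫₀^∞ xʲ·e^(−2βx) dx = j!/(2β)^(j+1).
State is unnormalized: ∫|R|² dx = 0.33557, and ∫R*·x²·R dx = 0.075576, so ⟨x²⟩ = 0.075576 / 0.33557.
⟨x²⟩ = 0.22522.

0.2252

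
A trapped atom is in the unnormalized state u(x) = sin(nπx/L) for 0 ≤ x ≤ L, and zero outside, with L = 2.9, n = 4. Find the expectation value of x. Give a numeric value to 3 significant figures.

⟨x⟩ = ∫ x·|u|² dx / ∫|u|² dx (integrals over the domain).
With sin²θ = (1 − cos2θ)/2 on 0 ≤ x ≤ L: ∫sin²(nπx/L) dx = L/2, ∫x·sin²(nπx/L) dx = L²/4, ∫x²·sin²(nπx/L) dx = L³·(1/6 − 1/(4n²π²)); higher powers xᵏ the same way, integrating xᵏ·cos(2nπx/L) by parts.
State is unnormalized: ∫|u|² dx = 1.4500, and ∫u*·x·u dx = 2.1025, so ⟨x⟩ = 2.1025 / 1.4500.
⟨x⟩ = 1.4500.

1.45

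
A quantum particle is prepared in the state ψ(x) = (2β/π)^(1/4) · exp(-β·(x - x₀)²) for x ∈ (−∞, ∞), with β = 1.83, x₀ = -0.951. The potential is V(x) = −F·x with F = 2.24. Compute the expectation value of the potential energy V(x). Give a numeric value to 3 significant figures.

2.13

⟨V⟩ = ∫ V(x)·|ψ|² dx.
Gaussian moments (u = x − x₀): ∫u^(2j)·e^(−2βu²) du = (2j−1)!!/(4β)^j · √(π/(2β)), odd powers integrate to 0; here √(π/(2β)) = 0.92648.
⟨V⟩ = 2.1302.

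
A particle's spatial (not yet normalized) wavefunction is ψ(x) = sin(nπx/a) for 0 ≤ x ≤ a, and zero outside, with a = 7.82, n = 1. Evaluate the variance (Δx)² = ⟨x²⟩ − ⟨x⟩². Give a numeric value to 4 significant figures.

1.998

Compute ⟨x⟩ and ⟨x²⟩ separately, then (Δx)² = ⟨x²⟩ − ⟨x⟩².
With sin²θ = (1 − cos2θ)/2 on 0 ≤ x ≤ a: ∫sin²(nπx/a) dx = a/2, ∫x·sin²(nπx/a) dx = a²/4, ∫x²·sin²(nπx/a) dx = a³·(1/6 − 1/(4n²π²)); higher powers xᵏ the same way, integrating xᵏ·cos(2nπx/a) by parts.
Normalization: ∫|ψ|² dx = 3.9100.
⟨x⟩ = 3.9100 and ⟨x²⟩ = 17.286.
(Δx)² = 17.286 − (3.9100)² = 1.9980.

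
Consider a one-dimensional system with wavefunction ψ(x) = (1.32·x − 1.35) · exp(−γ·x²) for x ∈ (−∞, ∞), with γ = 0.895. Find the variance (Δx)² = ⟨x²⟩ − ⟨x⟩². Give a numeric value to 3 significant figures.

0.211

Compute ⟨x⟩ and ⟨x²⟩ separately, then (Δx)² = ⟨x²⟩ − ⟨x⟩².
Expand each integrand as polynomial × e^(−2γx²) and use ∫x^(2j)·e^(−2γx²) dx = (2j−1)!!/(4γ)^j · √(π/(2γ)), odd powers → 0; here √(π/(2γ)) = 1.3248.
Normalization: ∫|ψ|² dx = 3.0592.
⟨x⟩ = -0.43111 and ⟨x²⟩ = 0.39708.
(Δx)² = 0.39708 − (-0.43111)² = 0.21122.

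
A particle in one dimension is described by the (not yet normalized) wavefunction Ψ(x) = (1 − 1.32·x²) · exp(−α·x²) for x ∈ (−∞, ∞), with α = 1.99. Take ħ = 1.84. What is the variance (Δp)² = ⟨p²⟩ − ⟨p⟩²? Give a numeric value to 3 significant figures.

13.7

Compute ⟨p⟩ and ⟨p²⟩ separately; (Δp)² = ⟨p²⟩ − ⟨p⟩².
Expand each integrand as polynomial × e^(−2αx²) and use ∫x^(2j)·e^(−2αx²) dx = (2j−1)!!/(4α)^j · √(π/(2α)), odd powers → 0; here √(π/(2α)) = 0.88845. Differentiate with the product rule, d/dx e^(−αx²) = −2αx·e^(−αx²).
Normalization: ∫|Ψ|² dx = 0.66708.
⟨p⟩ = 0.0000 and ⟨p²⟩ = 13.676.
(Δp)² = 13.676 − (0.0000)² = 13.676.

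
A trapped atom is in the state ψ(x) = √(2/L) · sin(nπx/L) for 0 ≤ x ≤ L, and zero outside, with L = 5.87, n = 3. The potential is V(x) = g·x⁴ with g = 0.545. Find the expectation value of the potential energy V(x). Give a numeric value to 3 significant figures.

122.

⟨V⟩ = ∫ V(x)·|ψ|² dx.
With sin²θ = (1 − cos2θ)/2 on 0 ≤ x ≤ L: ∫sin²(nπx/L) dx = L/2, ∫x·sin²(nπx/L) dx = L²/4, ∫x²·sin²(nπx/L) dx = L³·(1/6 − 1/(4n²π²)); higher powers xᵏ the same way, integrating xᵏ·cos(2nπx/L) by parts.
⟨V⟩ = 122.25.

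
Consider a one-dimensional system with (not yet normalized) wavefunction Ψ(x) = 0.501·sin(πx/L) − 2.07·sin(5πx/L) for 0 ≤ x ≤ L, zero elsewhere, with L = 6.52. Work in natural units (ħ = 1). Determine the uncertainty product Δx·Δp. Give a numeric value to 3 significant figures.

4.20

Δx = √(⟨x²⟩−⟨x⟩²), Δp = √(⟨p²⟩−⟨p⟩²).
On 0 ≤ x ≤ L (j ≠ l): ∫sin²(jπx/L) dx = L/2, ∫sin(jπx/L)·sin(lπx/L) dx = 0; diagonal moments ∫x·sin²(jπx/L) dx = L²/4, ∫x²·sin²(jπx/L) dx = L³·(1/6 − 1/(4j²π²)); cross terms ∫x·sin(jπx/L)·sin(lπx/L) dx = 0 for j + l even and −4jlL²/(π²(j² − l²)²) for j + l odd, ∫x²·sin(jπx/L)·sin(lπx/L) dx = (−1)^(j+l)·4jlL³/(π²(j² − l²)²); higher powers the same way via product-to-sum and parts. d²/dx² sin(jπx/L) = −(jπ/L)²·sin(jπx/L); on 0 ≤ x ≤ L, ∫sin²(jπx/L) dx = L/2 and ∫sin(jπx/L)·sin(lπx/L) dx = 0 for j ≠ l, so only diagonal terms survive in ∫|Ψ|² and ∫Ψ·Ψ″; ∫Ψ·Ψ′ dx = [Ψ²/2] between the walls = 0.
Normalization: ∫|Ψ|² dx = 14.787.
⟨x⟩ = 3.2600, ⟨x²⟩ = 13.833 ⇒ Δx = 1.7903.
⟨p⟩ = 0.0000, ⟨p²⟩ = 5.4959 ⇒ Δp = 2.3443.
Δx·Δp = 4.1971.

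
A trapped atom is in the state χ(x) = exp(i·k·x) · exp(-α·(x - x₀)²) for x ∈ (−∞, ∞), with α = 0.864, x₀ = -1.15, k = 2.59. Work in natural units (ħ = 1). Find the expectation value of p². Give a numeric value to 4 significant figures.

7.572

p² χ = −ħ² d²χ/dx²; ⟨p²⟩ = −ħ² ∫ χ*·χ'' dx / ∫|χ|² dx.
Gaussian moments (u = x − x₀): ∫u^(2j)·e^(−2αu²) du = (2j−1)!!/(4α)^j · √(π/(2α)), odd powers integrate to 0; here √(π/(2α)) = 1.3484. Derivatives: χ′ = (ik − 2αu)·χ, χ″ = ((ik − 2αu)² − 2α)·χ; the odd-in-u pieces drop out.
State is unnormalized: ∫|χ|² dx = 1.3484, and ∫χ*·(−ħ² χ'') dx = 10.210, so ⟨p²⟩ = 10.210 / 1.3484.
⟨p²⟩ = 7.5721.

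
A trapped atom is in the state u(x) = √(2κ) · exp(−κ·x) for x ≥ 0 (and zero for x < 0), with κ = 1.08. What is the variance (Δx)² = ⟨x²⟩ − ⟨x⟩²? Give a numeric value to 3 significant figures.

Compute ⟨x⟩ and ⟨x²⟩ separately, then (Δx)² = ⟨x²⟩ − ⟨x⟩².
Every integrand reduces to terms xʲ·e^(−2κx) on [0, ∞); use ∫₀^∞ xʲ·e^(−2κx) dx = j!/(2κ)^(j+1).
⟨x⟩ = 0.46296 and ⟨x²⟩ = 0.42867.
(Δx)² = 0.42867 − (0.46296)² = 0.21433.

0.214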